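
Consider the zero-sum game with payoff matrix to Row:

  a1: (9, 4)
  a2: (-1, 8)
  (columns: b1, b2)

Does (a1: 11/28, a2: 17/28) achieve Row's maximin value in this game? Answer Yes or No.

Against b1 this mix gives (11/28)·9 + (17/28)·(-1) = 41/14.
Against b2 this mix gives (11/28)·4 + (17/28)·8 = 45/7.
Column will play b1, holding Row to 41/14. Shifting weight toward the row that does better against b1 would raise this floor (the equalizing mix achieves 38/7 against both b1 and b2), so the proposed strategy is not optimal.

No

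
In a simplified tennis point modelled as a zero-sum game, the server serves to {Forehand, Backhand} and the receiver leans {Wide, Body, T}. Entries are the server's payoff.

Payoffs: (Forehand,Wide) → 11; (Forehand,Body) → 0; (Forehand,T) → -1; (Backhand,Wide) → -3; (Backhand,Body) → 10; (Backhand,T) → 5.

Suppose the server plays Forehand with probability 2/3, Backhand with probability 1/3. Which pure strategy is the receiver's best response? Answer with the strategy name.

T

If the receiver plays Wide, the server's expected payoff is (2/3)·11 + (1/3)·(-3) = 19/3.
If the receiver plays Body, the server's expected payoff is (2/3)·0 + (1/3)·10 = 10/3.
If the receiver plays T, the server's expected payoff is (2/3)·(-1) + (1/3)·5 = 1.
The receiver minimizes the server's payoff; the smallest is 1, so the best response is T.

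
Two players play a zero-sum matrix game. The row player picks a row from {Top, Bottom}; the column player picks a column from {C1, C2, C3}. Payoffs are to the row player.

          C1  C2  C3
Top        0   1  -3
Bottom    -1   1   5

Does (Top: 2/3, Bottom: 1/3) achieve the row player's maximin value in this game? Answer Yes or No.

Yes

Against C1 this mix gives (2/3)·0 + (1/3)·(-1) = -1/3.
Against C2 this mix gives (2/3)·1 + (1/3)·1 = 1.
Against C3 this mix gives (2/3)·(-3) + (1/3)·5 = -1/3.
All of the column player's active replies (C1, C3) yield -1/3, and no column does worse for the row player. The mix makes the column player indifferent and guarantees -1/3, so it is optimal.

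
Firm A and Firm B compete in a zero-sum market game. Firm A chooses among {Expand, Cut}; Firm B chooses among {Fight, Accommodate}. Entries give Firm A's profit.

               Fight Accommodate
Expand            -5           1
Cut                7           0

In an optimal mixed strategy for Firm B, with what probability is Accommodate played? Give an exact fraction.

12/13

Row minima: Expand → -5, Cut → 0; maximin = 0.
Column maxima: Fight → 7, Accommodate → 1; minimax = 1.
0 ≠ 1, so there is no saddle point; optimal play is mixed.
Let Firm A play Expand with probability p. Expected payoff against Fight: (-5)p + 7(1−p) = −12p + 7; against Accommodate: 1p + 0(1−p) = p.
Setting these equal: −12p + 7 = p ⇒ −13p = -7 ⇒ p = 7/13, and the value is (-12)·(7/13) + 7 = 7/13.
For Firm B: with q = P(Fight), equating Expand's and Cut's payoffs gives −6q + 1 = 7q ⇒ q = 1/13.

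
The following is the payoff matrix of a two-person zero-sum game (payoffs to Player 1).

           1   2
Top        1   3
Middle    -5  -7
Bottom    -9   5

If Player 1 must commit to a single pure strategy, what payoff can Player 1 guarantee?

Row minima: Top → 1, Middle → -7, Bottom → -9.
The best of these is 1.

1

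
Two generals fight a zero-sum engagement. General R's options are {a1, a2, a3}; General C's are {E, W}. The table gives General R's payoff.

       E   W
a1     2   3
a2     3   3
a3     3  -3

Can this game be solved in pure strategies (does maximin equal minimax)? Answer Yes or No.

Yes

Row minima: a1 → 2, a2 → 3, a3 → -3; maximin = 3.
Column maxima: E → 3, W → 3; minimax = 3.
maximin = minimax = 3, so a saddle point exists.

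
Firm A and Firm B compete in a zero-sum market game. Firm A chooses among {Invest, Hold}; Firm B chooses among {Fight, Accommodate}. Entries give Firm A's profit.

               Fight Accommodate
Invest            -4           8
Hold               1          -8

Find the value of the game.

-8/7

Row minima: Invest → -4, Hold → -8; maximin = -4.
Column maxima: Fight → 1, Accommodate → 8; minimax = 1.
-4 ≠ 1, so there is no saddle point; optimal play is mixed.
Let Firm A play Invest with probability p. Expected payoff against Fight: (-4)p + 1(1−p) = −5p + 1; against Accommodate: 8p + (-8)(1−p) = 16p − 8.
Setting these equal: −5p + 1 = 16p − 8 ⇒ −21p = -9 ⇒ p = 3/7, and the value is (-5)·(3/7) + 1 = -8/7.
For Firm B: with q = P(Fight), equating Invest's and Hold's payoffs gives −12q + 8 = 9q − 8 ⇒ q = 16/21.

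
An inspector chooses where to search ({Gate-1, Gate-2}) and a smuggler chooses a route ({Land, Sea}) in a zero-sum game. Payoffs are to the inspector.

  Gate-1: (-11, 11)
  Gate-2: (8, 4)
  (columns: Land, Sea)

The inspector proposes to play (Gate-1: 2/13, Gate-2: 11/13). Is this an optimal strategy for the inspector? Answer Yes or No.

Against Land this mix gives (2/13)·(-11) + (11/13)·8 = 66/13.
Against Sea this mix gives (2/13)·11 + (11/13)·4 = 66/13.
All of the smuggler's active replies (Land, Sea) yield 66/13, and no column does worse for the inspector. The mix makes the smuggler indifferent and guarantees 66/13, so it is optimal.

Yes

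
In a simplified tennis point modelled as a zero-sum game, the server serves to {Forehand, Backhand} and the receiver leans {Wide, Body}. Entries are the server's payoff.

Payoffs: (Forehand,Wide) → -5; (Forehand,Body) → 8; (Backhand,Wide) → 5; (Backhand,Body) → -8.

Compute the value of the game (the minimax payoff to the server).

Row minima: Forehand → -5, Backhand → -8; maximin = -5.
Column maxima: Wide → 5, Body → 8; minimax = 5.
-5 ≠ 5, so there is no saddle point; optimal play is mixed.
Let the server play Forehand with probability p. Expected payoff against Wide: (-5)p + 5(1−p) = −10p + 5; against Body: 8p + (-8)(1−p) = 16p − 8.
Setting these equal: −10p + 5 = 16p − 8 ⇒ −26p = -13 ⇒ p = 1/2, and the value is (-10)·(1/2) + 5 = 0.
For the receiver: with q = P(Wide), equating Forehand's and Backhand's payoffs gives −13q + 8 = 13q − 8 ⇒ q = 8/13.

0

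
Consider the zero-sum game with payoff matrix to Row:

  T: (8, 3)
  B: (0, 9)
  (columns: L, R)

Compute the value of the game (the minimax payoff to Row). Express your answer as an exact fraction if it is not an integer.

36/7

Row minima: T → 3, B → 0; maximin = 3.
Column maxima: L → 8, R → 9; minimax = 8.
3 ≠ 8, so there is no saddle point; optimal play is mixed.
Let Row play T with probability p. Expected payoff against L: 8p + 0(1−p) = 8p; against R: 3p + 9(1−p) = −6p + 9.
Setting these equal: 8p = −6p + 9 ⇒ 14p = 9 ⇒ p = 9/14, and the value is (8)·(9/14) = 36/7.
For Column: with q = P(L), equating T's and B's payoffs gives 5q + 3 = −9q + 9 ⇒ q = 3/7.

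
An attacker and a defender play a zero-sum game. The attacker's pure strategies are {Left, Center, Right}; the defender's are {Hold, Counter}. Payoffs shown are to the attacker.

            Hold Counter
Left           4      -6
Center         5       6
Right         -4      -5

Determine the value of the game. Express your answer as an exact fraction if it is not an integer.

Row minima: Left → -6, Center → 5, Right → -5; maximin = 5.
Column maxima: Hold → 5, Counter → 6; minimax = 5.
Since maximin = minimax = 5, there is a saddle point and the value is 5.

5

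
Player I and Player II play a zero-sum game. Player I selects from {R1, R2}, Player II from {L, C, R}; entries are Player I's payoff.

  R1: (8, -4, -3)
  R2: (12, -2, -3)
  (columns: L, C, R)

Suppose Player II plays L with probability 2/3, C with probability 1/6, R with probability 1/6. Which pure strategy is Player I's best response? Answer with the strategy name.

R2

Expected payoff of R1: (2/3)·8 + (1/6)·(-4) + (1/6)·(-3) = 25/6.
Expected payoff of R2: (2/3)·12 + (1/6)·(-2) + (1/6)·(-3) = 43/6.
The largest is 43/6, so Player I's best response is R2.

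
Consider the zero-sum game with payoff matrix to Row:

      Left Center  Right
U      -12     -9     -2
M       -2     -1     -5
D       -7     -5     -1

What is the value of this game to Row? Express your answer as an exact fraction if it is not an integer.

-11/3

Row minima: U → -12, M → -5, D → -7; maximin = -5.
Column maxima: Left → -2, Center → -1, Right → -1; minimax = -2.
-5 ≠ -2, so there is no saddle point; optimal play is mixed.
U is strictly dominated by D, so Row never plays it.
Center is strictly dominated by Left (it gives Row strictly more in every row), so Column never plays it.
On the remaining 2×2 (M, D vs Left, Right):
Let Row play M with probability p. Expected payoff against Left: (-2)p + (-7)(1−p) = 5p − 7; against Right: (-5)p + (-1)(1−p) = −4p − 1.
Setting these equal: 5p − 7 = −4p − 1 ⇒ 9p = 6 ⇒ p = 2/3, and the value is (5)·(2/3) − 7 = -11/3.
For Column: with q = P(Left), equating M's and D's payoffs gives 3q − 5 = −6q − 1 ⇒ q = 4/9.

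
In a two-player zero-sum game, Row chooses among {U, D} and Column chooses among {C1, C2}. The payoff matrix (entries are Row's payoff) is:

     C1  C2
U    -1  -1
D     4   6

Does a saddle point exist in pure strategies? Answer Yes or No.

Row minima: U → -1, D → 4; maximin = 4.
Column maxima: C1 → 4, C2 → 6; minimax = 4.
maximin = minimax = 4, so a saddle point exists.

Yes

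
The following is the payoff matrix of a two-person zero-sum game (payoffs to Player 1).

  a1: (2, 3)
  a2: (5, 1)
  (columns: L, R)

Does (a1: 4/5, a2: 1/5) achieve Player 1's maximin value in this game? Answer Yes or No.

Yes

Against L this mix gives (4/5)·2 + (1/5)·5 = 13/5.
Against R this mix gives (4/5)·3 + (1/5)·1 = 13/5.
All of Player 2's active replies (L, R) yield 13/5, and no column does worse for Player 1. The mix makes Player 2 indifferent and guarantees 13/5, so it is optimal.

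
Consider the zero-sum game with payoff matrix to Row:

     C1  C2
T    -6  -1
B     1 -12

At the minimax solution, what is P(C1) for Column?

Row minima: T → -6, B → -12; maximin = -6.
Column maxima: C1 → 1, C2 → -1; minimax = -1.
-6 ≠ -1, so there is no saddle point; optimal play is mixed.
Let Row play T with probability p. Expected payoff against C1: (-6)p + 1(1−p) = −7p + 1; against C2: (-1)p + (-12)(1−p) = 11p − 12.
Setting these equal: −7p + 1 = 11p − 12 ⇒ −18p = -13 ⇒ p = 13/18, and the value is (-7)·(13/18) + 1 = -73/18.
For Column: with q = P(C1), equating T's and B's payoffs gives −5q − 1 = 13q − 12 ⇒ q = 11/18.

11/18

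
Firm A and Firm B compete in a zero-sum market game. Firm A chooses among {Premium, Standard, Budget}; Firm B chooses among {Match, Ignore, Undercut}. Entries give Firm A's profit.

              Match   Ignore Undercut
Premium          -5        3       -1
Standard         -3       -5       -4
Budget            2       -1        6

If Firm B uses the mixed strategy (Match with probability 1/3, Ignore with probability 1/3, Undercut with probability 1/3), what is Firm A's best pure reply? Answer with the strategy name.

Budget

Expected payoff of Premium: (1/3)·(-5) + (1/3)·3 + (1/3)·(-1) = -1.
Expected payoff of Standard: (1/3)·(-3) + (1/3)·(-5) + (1/3)·(-4) = -4.
Expected payoff of Budget: (1/3)·2 + (1/3)·(-1) + (1/3)·6 = 7/3.
The largest is 7/3, so Firm A's best response is Budget.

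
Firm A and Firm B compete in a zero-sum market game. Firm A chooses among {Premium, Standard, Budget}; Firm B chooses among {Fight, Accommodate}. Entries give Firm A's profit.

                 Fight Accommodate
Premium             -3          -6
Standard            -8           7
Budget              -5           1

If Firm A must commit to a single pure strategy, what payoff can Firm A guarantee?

-5

Row minima: Premium → -6, Standard → -8, Budget → -5.
The best of these is -5.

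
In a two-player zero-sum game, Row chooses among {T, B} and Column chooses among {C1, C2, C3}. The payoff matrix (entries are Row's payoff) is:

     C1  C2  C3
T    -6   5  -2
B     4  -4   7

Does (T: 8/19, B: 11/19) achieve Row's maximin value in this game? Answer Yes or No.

Yes

Against C1 this mix gives (8/19)·(-6) + (11/19)·4 = -4/19.
Against C2 this mix gives (8/19)·5 + (11/19)·(-4) = -4/19.
Against C3 this mix gives (8/19)·(-2) + (11/19)·7 = 61/19.
All of Column's active replies (C1, C2) yield -4/19, and no column does worse for Row. The mix makes Column indifferent and guarantees -4/19, so it is optimal.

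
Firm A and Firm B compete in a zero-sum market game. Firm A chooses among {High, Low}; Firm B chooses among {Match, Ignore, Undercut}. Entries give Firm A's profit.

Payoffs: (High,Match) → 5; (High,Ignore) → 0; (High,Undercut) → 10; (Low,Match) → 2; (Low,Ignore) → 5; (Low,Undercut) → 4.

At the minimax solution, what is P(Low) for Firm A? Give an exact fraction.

Row minima: High → 0, Low → 2; maximin = 2.
Column maxima: Match → 5, Ignore → 5, Undercut → 10; minimax = 5.
2 ≠ 5, so there is no saddle point; optimal play is mixed.
Undercut is strictly dominated by Match (it gives Firm A strictly more in every row), so Firm B never plays it.
On the remaining 2×2 (High, Low vs Match, Ignore):
Let Firm A play High with probability p. Expected payoff against Match: 5p + 2(1−p) = 3p + 2; against Ignore: 0p + 5(1−p) = −5p + 5.
Setting these equal: 3p + 2 = −5p + 5 ⇒ 8p = 3 ⇒ p = 3/8, and the value is (3)·(3/8) + 2 = 25/8.
For Firm B: with q = P(Match), equating High's and Low's payoffs gives 5q = −3q + 5 ⇒ q = 5/8.

5/8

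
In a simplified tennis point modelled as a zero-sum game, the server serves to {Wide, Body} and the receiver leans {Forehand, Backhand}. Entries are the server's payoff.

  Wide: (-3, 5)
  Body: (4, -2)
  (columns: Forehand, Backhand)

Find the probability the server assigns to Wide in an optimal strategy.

Row minima: Wide → -3, Body → -2; maximin = -2.
Column maxima: Forehand → 4, Backhand → 5; minimax = 4.
-2 ≠ 4, so there is no saddle point; optimal play is mixed.
Let the server play Wide with probability p. Expected payoff against Forehand: (-3)p + 4(1−p) = −7p + 4; against Backhand: 5p + (-2)(1−p) = 7p − 2.
Setting these equal: −7p + 4 = 7p − 2 ⇒ −14p = -6 ⇒ p = 3/7, and the value is (-7)·(3/7) + 4 = 1.
For the receiver: with q = P(Forehand), equating Wide's and Body's payoffs gives −8q + 5 = 6q − 2 ⇒ q = 1/2.

3/7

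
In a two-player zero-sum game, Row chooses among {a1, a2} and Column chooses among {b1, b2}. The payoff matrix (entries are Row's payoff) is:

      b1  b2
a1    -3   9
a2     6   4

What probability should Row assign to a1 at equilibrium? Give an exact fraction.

1/7

Row minima: a1 → -3, a2 → 4; maximin = 4.
Column maxima: b1 → 6, b2 → 9; minimax = 6.
4 ≠ 6, so there is no saddle point; optimal play is mixed.
Let Row play a1 with probability p. Expected payoff against b1: (-3)p + 6(1−p) = −9p + 6; against b2: 9p + 4(1−p) = 5p + 4.
Setting these equal: −9p + 6 = 5p + 4 ⇒ −14p = -2 ⇒ p = 1/7, and the value is (-9)·(1/7) + 6 = 33/7.
For Column: with q = P(b1), equating a1's and a2's payoffs gives −12q + 9 = 2q + 4 ⇒ q = 5/14.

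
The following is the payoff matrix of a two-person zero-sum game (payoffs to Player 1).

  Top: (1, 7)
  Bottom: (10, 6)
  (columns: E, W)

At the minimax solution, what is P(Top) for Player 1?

Row minima: Top → 1, Bottom → 6; maximin = 6.
Column maxima: E → 10, W → 7; minimax = 7.
6 ≠ 7, so there is no saddle point; optimal play is mixed.
Let Player 1 play Top with probability p. Expected payoff against E: 1p + 10(1−p) = −9p + 10; against W: 7p + 6(1−p) = p + 6.
Setting these equal: −9p + 10 = p + 6 ⇒ −10p = -4 ⇒ p = 2/5, and the value is (-9)·(2/5) + 10 = 32/5.
For Player 2: with q = P(E), equating Top's and Bottom's payoffs gives −6q + 7 = 4q + 6 ⇒ q = 1/10.

2/5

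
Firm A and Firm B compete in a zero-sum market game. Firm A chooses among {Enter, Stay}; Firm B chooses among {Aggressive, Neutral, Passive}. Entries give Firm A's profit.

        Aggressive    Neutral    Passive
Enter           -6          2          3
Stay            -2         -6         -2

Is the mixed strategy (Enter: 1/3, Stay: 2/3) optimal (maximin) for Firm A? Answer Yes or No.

Against Aggressive this mix gives (1/3)·(-6) + (2/3)·(-2) = -10/3.
Against Neutral this mix gives (1/3)·2 + (2/3)·(-6) = -10/3.
Against Passive this mix gives (1/3)·3 + (2/3)·(-2) = -1/3.
All of Firm B's active replies (Aggressive, Neutral) yield -10/3, and no column does worse for Firm A. The mix makes Firm B indifferent and guarantees -10/3, so it is optimal.

Yes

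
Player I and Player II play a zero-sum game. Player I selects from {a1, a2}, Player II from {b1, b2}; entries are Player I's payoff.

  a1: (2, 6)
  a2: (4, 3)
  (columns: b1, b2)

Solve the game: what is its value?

Row minima: a1 → 2, a2 → 3; maximin = 3.
Column maxima: b1 → 4, b2 → 6; minimax = 4.
3 ≠ 4, so there is no saddle point; optimal play is mixed.
Let Player I play a1 with probability p. Expected payoff against b1: 2p + 4(1−p) = −2p + 4; against b2: 6p + 3(1−p) = 3p + 3.
Setting these equal: −2p + 4 = 3p + 3 ⇒ −5p = -1 ⇒ p = 1/5, and the value is (-2)·(1/5) + 4 = 18/5.
For Player II: with q = P(b1), equating a1's and a2's payoffs gives −4q + 6 = q + 3 ⇒ q = 3/5.

18/5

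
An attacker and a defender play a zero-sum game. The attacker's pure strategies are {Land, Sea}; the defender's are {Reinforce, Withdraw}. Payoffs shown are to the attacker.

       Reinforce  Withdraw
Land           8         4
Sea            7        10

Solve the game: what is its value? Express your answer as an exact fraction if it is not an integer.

52/7

Row minima: Land → 4, Sea → 7; maximin = 7.
Column maxima: Reinforce → 8, Withdraw → 10; minimax = 8.
7 ≠ 8, so there is no saddle point; optimal play is mixed.
Let the attacker play Land with probability p. Expected payoff against Reinforce: 8p + 7(1−p) = p + 7; against Withdraw: 4p + 10(1−p) = −6p + 10.
Setting these equal: p + 7 = −6p + 10 ⇒ 7p = 3 ⇒ p = 3/7, and the value is (1)·(3/7) + 7 = 52/7.
For the defender: with q = P(Reinforce), equating Land's and Sea's payoffs gives 4q + 4 = −3q + 10 ⇒ q = 6/7.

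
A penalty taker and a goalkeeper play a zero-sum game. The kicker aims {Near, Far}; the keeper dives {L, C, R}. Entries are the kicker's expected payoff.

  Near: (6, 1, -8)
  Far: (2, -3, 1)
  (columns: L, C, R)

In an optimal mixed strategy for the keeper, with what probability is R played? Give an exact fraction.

4/13

Row minima: Near → -8, Far → -3; maximin = -3.
Column maxima: L → 6, C → 1, R → 1; minimax = 1.
-3 ≠ 1, so there is no saddle point; optimal play is mixed.
L is strictly dominated by C (it gives the kicker strictly more in every row), so the keeper never plays it.
On the remaining 2×2 (Near, Far vs C, R):
Let the kicker play Near with probability p. Expected payoff against C: 1p + (-3)(1−p) = 4p − 3; against R: (-8)p + 1(1−p) = −9p + 1.
Setting these equal: 4p − 3 = −9p + 1 ⇒ 13p = 4 ⇒ p = 4/13, and the value is (4)·(4/13) − 3 = -23/13.
For the keeper: with q = P(C), equating Near's and Far's payoffs gives 9q − 8 = −4q + 1 ⇒ q = 9/13.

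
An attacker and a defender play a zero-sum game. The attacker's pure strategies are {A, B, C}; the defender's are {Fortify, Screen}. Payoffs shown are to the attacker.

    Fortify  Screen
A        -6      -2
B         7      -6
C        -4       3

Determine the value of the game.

-3/20

Row minima: A → -6, B → -6, C → -4; maximin = -4.
Column maxima: Fortify → 7, Screen → 3; minimax = 3.
-4 ≠ 3, so there is no saddle point; optimal play is mixed.
A is strictly dominated by C, so the attacker never plays it.
On the remaining 2×2 (B, C vs Fortify, Screen):
Let the attacker play B with probability p. Expected payoff against Fortify: 7p + (-4)(1−p) = 11p − 4; against Screen: (-6)p + 3(1−p) = −9p + 3.
Setting these equal: 11p − 4 = −9p + 3 ⇒ 20p = 7 ⇒ p = 7/20, and the value is (11)·(7/20) − 4 = -3/20.
For the defender: with q = P(Fortify), equating B's and C's payoffs gives 13q − 6 = −7q + 3 ⇒ q = 9/20.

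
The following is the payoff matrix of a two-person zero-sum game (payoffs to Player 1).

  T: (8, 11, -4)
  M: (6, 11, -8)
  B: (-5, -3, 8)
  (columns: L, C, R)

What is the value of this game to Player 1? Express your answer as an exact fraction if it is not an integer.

Row minima: T → -4, M → -8, B → -5; maximin = -4.
Column maxima: L → 8, C → 11, R → 8; minimax = 8.
-4 ≠ 8, so there is no saddle point; optimal play is mixed.
C is strictly dominated by L (it gives Player 1 strictly more in every row), so Player 2 never plays it.
With C eliminated, M is strictly dominated by T (T gives Player 1 strictly more in every remaining column), so Player 1 never plays it.
On the remaining 2×2 (T, B vs L, R):
Let Player 1 play T with probability p. Expected payoff against L: 8p + (-5)(1−p) = 13p − 5; against R: (-4)p + 8(1−p) = −12p + 8.
Setting these equal: 13p − 5 = −12p + 8 ⇒ 25p = 13 ⇒ p = 13/25, and the value is (13)·(13/25) − 5 = 44/25.
For Player 2: with q = P(L), equating T's and B's payoffs gives 12q − 4 = −13q + 8 ⇒ q = 12/25.

44/25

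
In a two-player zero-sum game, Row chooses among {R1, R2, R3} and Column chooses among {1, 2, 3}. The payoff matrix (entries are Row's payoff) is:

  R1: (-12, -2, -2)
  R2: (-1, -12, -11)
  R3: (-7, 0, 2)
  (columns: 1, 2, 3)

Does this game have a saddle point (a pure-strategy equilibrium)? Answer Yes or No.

No

Row minima: R1 → -12, R2 → -12, R3 → -7; maximin = -7.
Column maxima: 1 → -1, 2 → 0, 3 → 2; minimax = -1.
-7 ≠ -1, so no pure-strategy equilibrium exists.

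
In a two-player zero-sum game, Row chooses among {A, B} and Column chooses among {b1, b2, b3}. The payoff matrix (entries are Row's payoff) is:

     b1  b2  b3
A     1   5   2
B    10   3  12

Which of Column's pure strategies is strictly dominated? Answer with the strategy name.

b3

b1 holds Row's payoff strictly below b3 in every row: 1 < 2, 10 < 12.
So b3 is strictly dominated for Column.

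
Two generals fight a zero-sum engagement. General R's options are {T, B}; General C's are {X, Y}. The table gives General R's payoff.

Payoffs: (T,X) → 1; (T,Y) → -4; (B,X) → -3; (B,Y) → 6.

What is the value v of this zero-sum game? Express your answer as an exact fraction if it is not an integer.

Row minima: T → -4, B → -3; maximin = -3.
Column maxima: X → 1, Y → 6; minimax = 1.
-3 ≠ 1, so there is no saddle point; optimal play is mixed.
Let General R play T with probability p. Expected payoff against X: 1p + (-3)(1−p) = 4p − 3; against Y: (-4)p + 6(1−p) = −10p + 6.
Setting these equal: 4p − 3 = −10p + 6 ⇒ 14p = 9 ⇒ p = 9/14, and the value is (4)·(9/14) − 3 = -3/7.
For General C: with q = P(X), equating T's and B's payoffs gives 5q − 4 = −9q + 6 ⇒ q = 5/7.

-3/7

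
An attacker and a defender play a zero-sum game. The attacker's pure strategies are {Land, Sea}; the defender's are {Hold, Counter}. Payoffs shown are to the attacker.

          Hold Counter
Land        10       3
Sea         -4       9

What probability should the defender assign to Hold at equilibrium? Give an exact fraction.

3/10

Row minima: Land → 3, Sea → -4; maximin = 3.
Column maxima: Hold → 10, Counter → 9; minimax = 9.
3 ≠ 9, so there is no saddle point; optimal play is mixed.
Let the attacker play Land with probability p. Expected payoff against Hold: 10p + (-4)(1−p) = 14p − 4; against Counter: 3p + 9(1−p) = −6p + 9.
Setting these equal: 14p − 4 = −6p + 9 ⇒ 20p = 13 ⇒ p = 13/20, and the value is (14)·(13/20) − 4 = 51/10.
For the defender: with q = P(Hold), equating Land's and Sea's payoffs gives 7q + 3 = −13q + 9 ⇒ q = 3/10.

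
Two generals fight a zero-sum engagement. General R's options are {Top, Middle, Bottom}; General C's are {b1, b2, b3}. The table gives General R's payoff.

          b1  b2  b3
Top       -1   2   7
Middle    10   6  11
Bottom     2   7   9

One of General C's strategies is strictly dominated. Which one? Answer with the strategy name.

b1 holds General R's payoff strictly below b3 in every row: -1 < 7, 10 < 11, 2 < 9.
So b3 is strictly dominated for General C.

b3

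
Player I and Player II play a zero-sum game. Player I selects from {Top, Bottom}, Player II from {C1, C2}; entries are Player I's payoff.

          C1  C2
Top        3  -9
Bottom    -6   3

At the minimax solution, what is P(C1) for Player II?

Row minima: Top → -9, Bottom → -6; maximin = -6.
Column maxima: C1 → 3, C2 → 3; minimax = 3.
-6 ≠ 3, so there is no saddle point; optimal play is mixed.
Let Player I play Top with probability p. Expected payoff against C1: 3p + (-6)(1−p) = 9p − 6; against C2: (-9)p + 3(1−p) = −12p + 3.
Setting these equal: 9p − 6 = −12p + 3 ⇒ 21p = 9 ⇒ p = 3/7, and the value is (9)·(3/7) − 6 = -15/7.
For Player II: with q = P(C1), equating Top's and Bottom's payoffs gives 12q − 9 = −9q + 3 ⇒ q = 4/7.

4/7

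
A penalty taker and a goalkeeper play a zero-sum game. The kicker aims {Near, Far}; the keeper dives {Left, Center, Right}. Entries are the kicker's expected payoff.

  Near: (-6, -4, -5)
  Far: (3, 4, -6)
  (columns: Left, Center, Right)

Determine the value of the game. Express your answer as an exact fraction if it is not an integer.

Row minima: Near → -6, Far → -6; maximin = -6.
Column maxima: Left → 3, Center → 4, Right → -5; minimax = -5.
-6 ≠ -5, so there is no saddle point; optimal play is mixed.
Center is strictly dominated by Left (it gives the kicker strictly more in every row), so the keeper never plays it.
On the remaining 2×2 (Near, Far vs Left, Right):
Let the kicker play Near with probability p. Expected payoff against Left: (-6)p + 3(1−p) = −9p + 3; against Right: (-5)p + (-6)(1−p) = p − 6.
Setting these equal: −9p + 3 = p − 6 ⇒ −10p = -9 ⇒ p = 9/10, and the value is (-9)·(9/10) + 3 = -51/10.
For the keeper: with q = P(Left), equating Near's and Far's payoffs gives −q − 5 = 9q − 6 ⇒ q = 1/10.

-51/10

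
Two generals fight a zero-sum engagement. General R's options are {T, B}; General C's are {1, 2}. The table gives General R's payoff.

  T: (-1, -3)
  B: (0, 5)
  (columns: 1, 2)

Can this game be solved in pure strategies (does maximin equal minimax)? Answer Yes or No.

Row minima: T → -3, B → 0; maximin = 0.
Column maxima: 1 → 0, 2 → 5; minimax = 0.
maximin = minimax = 0, so a saddle point exists.

Yes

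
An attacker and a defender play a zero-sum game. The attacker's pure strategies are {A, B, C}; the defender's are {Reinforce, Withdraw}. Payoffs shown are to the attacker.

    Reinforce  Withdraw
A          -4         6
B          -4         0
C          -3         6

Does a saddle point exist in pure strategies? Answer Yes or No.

Yes

Row minima: A → -4, B → -4, C → -3; maximin = -3.
Column maxima: Reinforce → -3, Withdraw → 6; minimax = -3.
maximin = minimax = -3, so a saddle point exists.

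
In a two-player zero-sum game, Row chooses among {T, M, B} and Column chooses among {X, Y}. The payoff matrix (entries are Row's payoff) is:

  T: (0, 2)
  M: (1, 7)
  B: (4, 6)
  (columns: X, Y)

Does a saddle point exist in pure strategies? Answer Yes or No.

Yes

Row minima: T → 0, M → 1, B → 4; maximin = 4.
Column maxima: X → 4, Y → 7; minimax = 4.
maximin = minimax = 4, so a saddle point exists.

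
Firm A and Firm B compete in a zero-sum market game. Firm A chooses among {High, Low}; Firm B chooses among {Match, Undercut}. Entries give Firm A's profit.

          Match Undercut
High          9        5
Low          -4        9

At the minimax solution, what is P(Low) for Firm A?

4/17

Row minima: High → 5, Low → -4; maximin = 5.
Column maxima: Match → 9, Undercut → 9; minimax = 9.
5 ≠ 9, so there is no saddle point; optimal play is mixed.
Let Firm A play High with probability p. Expected payoff against Match: 9p + (-4)(1−p) = 13p − 4; against Undercut: 5p + 9(1−p) = −4p + 9.
Setting these equal: 13p − 4 = −4p + 9 ⇒ 17p = 13 ⇒ p = 13/17, and the value is (13)·(13/17) − 4 = 101/17.
For Firm B: with q = P(Match), equating High's and Low's payoffs gives 4q + 5 = −13q + 9 ⇒ q = 4/17.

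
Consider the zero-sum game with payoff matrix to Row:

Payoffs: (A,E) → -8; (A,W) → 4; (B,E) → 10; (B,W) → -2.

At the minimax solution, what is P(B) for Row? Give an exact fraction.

Row minima: A → -8, B → -2; maximin = -2.
Column maxima: E → 10, W → 4; minimax = 4.
-2 ≠ 4, so there is no saddle point; optimal play is mixed.
Let Row play A with probability p. Expected payoff against E: (-8)p + 10(1−p) = −18p + 10; against W: 4p + (-2)(1−p) = 6p − 2.
Setting these equal: −18p + 10 = 6p − 2 ⇒ −24p = -12 ⇒ p = 1/2, and the value is (-18)·(1/2) + 10 = 1.
For Column: with q = P(E), equating A's and B's payoffs gives −12q + 4 = 12q − 2 ⇒ q = 1/4.

1/2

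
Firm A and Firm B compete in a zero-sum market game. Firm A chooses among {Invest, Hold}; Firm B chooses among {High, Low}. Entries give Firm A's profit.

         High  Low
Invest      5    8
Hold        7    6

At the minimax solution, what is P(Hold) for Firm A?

3/4

Row minima: Invest → 5, Hold → 6; maximin = 6.
Column maxima: High → 7, Low → 8; minimax = 7.
6 ≠ 7, so there is no saddle point; optimal play is mixed.
Let Firm A play Invest with probability p. Expected payoff against High: 5p + 7(1−p) = −2p + 7; against Low: 8p + 6(1−p) = 2p + 6.
Setting these equal: −2p + 7 = 2p + 6 ⇒ −4p = -1 ⇒ p = 1/4, and the value is (-2)·(1/4) + 7 = 13/2.
For Firm B: with q = P(High), equating Invest's and Hold's payoffs gives −3q + 8 = q + 6 ⇒ q = 1/2.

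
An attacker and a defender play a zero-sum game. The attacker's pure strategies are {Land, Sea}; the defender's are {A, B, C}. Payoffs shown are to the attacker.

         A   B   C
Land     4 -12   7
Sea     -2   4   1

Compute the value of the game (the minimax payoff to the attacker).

Row minima: Land → -12, Sea → -2; maximin = -2.
Column maxima: A → 4, B → 4, C → 7; minimax = 4.
-2 ≠ 4, so there is no saddle point; optimal play is mixed.
C is strictly dominated by A (it gives the attacker strictly more in every row), so the defender never plays it.
On the remaining 2×2 (Land, Sea vs A, B):
Let the attacker play Land with probability p. Expected payoff against A: 4p + (-2)(1−p) = 6p − 2; against B: (-12)p + 4(1−p) = −16p + 4.
Setting these equal: 6p − 2 = −16p + 4 ⇒ 22p = 6 ⇒ p = 3/11, and the value is (6)·(3/11) − 2 = -4/11.
For the defender: with q = P(A), equating Land's and Sea's payoffs gives 16q − 12 = −6q + 4 ⇒ q = 8/11.

-4/11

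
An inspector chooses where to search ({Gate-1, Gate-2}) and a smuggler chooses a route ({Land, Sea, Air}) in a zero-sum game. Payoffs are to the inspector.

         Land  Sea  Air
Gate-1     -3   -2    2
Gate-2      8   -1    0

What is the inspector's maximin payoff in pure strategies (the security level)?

-1

Row minima: Gate-1 → -3, Gate-2 → -1.
The best of these is -1.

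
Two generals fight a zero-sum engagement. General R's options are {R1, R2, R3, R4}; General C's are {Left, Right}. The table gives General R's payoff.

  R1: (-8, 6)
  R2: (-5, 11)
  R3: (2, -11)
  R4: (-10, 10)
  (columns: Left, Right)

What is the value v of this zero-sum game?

Row minima: R1 → -8, R2 → -5, R3 → -11, R4 → -10; maximin = -5.
Column maxima: Left → 2, Right → 11; minimax = 2.
-5 ≠ 2, so there is no saddle point; optimal play is mixed.
R1 is strictly dominated by R2, so General R never plays it.
R4 is strictly dominated by R2, so General R never plays it.
On the remaining 2×2 (R2, R3 vs Left, Right):
Let General R play R2 with probability p. Expected payoff against Left: (-5)p + 2(1−p) = −7p + 2; against Right: 11p + (-11)(1−p) = 22p − 11.
Setting these equal: −7p + 2 = 22p − 11 ⇒ −29p = -13 ⇒ p = 13/29, and the value is (-7)·(13/29) + 2 = -33/29.
For General C: with q = P(Left), equating R2's and R3's payoffs gives −16q + 11 = 13q − 11 ⇒ q = 22/29.

-33/29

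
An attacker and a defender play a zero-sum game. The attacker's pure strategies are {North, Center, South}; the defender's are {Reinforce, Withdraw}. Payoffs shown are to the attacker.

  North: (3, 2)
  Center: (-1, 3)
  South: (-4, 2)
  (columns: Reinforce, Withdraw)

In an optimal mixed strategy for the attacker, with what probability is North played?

Row minima: North → 2, Center → -1, South → -4; maximin = 2.
Column maxima: Reinforce → 3, Withdraw → 3; minimax = 3.
2 ≠ 3, so there is no saddle point; optimal play is mixed.
South is strictly dominated by Center, so the attacker never plays it.
On the remaining 2×2 (North, Center vs Reinforce, Withdraw):
Let the attacker play North with probability p. Expected payoff against Reinforce: 3p + (-1)(1−p) = 4p − 1; against Withdraw: 2p + 3(1−p) = −p + 3.
Setting these equal: 4p − 1 = −p + 3 ⇒ 5p = 4 ⇒ p = 4/5, and the value is (4)·(4/5) − 1 = 11/5.
For the defender: with q = P(Reinforce), equating North's and Center's payoffs gives q + 2 = −4q + 3 ⇒ q = 1/5.

4/5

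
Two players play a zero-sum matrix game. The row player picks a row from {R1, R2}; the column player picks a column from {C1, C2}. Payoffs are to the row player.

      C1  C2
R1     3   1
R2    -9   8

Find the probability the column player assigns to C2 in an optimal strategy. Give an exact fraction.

Row minima: R1 → 1, R2 → -9; maximin = 1.
Column maxima: C1 → 3, C2 → 8; minimax = 3.
1 ≠ 3, so there is no saddle point; optimal play is mixed.
Let the row player play R1 with probability p. Expected payoff against C1: 3p + (-9)(1−p) = 12p − 9; against C2: 1p + 8(1−p) = −7p + 8.
Setting these equal: 12p − 9 = −7p + 8 ⇒ 19p = 17 ⇒ p = 17/19, and the value is (12)·(17/19) − 9 = 33/19.
For the column player: with q = P(C1), equating R1's and R2's payoffs gives 2q + 1 = −17q + 8 ⇒ q = 7/19.

12/19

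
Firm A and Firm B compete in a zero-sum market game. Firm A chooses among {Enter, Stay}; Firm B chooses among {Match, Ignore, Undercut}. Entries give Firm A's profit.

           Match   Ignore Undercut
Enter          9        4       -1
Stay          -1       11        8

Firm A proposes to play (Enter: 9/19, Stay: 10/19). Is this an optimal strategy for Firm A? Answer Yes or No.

Against Match this mix gives (9/19)·9 + (10/19)·(-1) = 71/19.
Against Ignore this mix gives (9/19)·4 + (10/19)·11 = 146/19.
Against Undercut this mix gives (9/19)·(-1) + (10/19)·8 = 71/19.
All of Firm B's active replies (Match, Undercut) yield 71/19, and no column does worse for Firm A. The mix makes Firm B indifferent and guarantees 71/19, so it is optimal.

Yes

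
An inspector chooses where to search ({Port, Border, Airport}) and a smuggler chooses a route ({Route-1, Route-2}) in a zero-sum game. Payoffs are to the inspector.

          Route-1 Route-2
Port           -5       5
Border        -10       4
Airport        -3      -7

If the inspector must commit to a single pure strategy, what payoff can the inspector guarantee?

Row minima: Port → -5, Border → -10, Airport → -7.
The best of these is -5.

-5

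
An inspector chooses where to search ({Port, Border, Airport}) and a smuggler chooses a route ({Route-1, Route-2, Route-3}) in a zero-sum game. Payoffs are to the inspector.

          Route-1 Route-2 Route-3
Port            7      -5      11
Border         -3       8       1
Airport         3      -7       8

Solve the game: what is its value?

41/23

Row minima: Port → -5, Border → -3, Airport → -7; maximin = -3.
Column maxima: Route-1 → 7, Route-2 → 8, Route-3 → 11; minimax = 7.
-3 ≠ 7, so there is no saddle point; optimal play is mixed.
Airport is strictly dominated by Port, so the inspector never plays it.
Route-3 is strictly dominated by Route-1 (it gives the inspector strictly more in every row), so the smuggler never plays it.
On the remaining 2×2 (Port, Border vs Route-1, Route-2):
Let the inspector play Port with probability p. Expected payoff against Route-1: 7p + (-3)(1−p) = 10p − 3; against Route-2: (-5)p + 8(1−p) = −13p + 8.
Setting these equal: 10p − 3 = −13p + 8 ⇒ 23p = 11 ⇒ p = 11/23, and the value is (10)·(11/23) − 3 = 41/23.
For the smuggler: with q = P(Route-1), equating Port's and Border's payoffs gives 12q − 5 = −11q + 8 ⇒ q = 13/23.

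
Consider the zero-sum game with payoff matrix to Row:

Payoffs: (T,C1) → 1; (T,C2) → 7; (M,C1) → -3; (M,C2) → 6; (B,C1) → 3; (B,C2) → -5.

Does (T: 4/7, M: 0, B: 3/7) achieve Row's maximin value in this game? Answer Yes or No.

Yes

Against C1 this mix gives (4/7)·1 + (3/7)·3 = 13/7.
Against C2 this mix gives (4/7)·7 + (3/7)·(-5) = 13/7.
All of Column's active replies (C1, C2) yield 13/7, and no column does worse for Row. The mix makes Column indifferent and guarantees 13/7, so it is optimal.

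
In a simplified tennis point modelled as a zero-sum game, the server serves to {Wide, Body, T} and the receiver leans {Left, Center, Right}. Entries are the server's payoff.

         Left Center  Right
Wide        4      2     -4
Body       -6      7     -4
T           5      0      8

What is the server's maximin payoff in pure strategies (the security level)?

0

Row minima: Wide → -4, Body → -6, T → 0.
The best of these is 0.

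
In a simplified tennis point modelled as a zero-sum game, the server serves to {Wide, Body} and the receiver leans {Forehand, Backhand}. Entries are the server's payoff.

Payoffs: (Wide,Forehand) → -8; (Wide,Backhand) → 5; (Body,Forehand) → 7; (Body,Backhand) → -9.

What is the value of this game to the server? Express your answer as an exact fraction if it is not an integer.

-37/29

Row minima: Wide → -8, Body → -9; maximin = -8.
Column maxima: Forehand → 7, Backhand → 5; minimax = 5.
-8 ≠ 5, so there is no saddle point; optimal play is mixed.
Let the server play Wide with probability p. Expected payoff against Forehand: (-8)p + 7(1−p) = −15p + 7; against Backhand: 5p + (-9)(1−p) = 14p − 9.
Setting these equal: −15p + 7 = 14p − 9 ⇒ −29p = -16 ⇒ p = 16/29, and the value is (-15)·(16/29) + 7 = -37/29.
For the receiver: with q = P(Forehand), equating Wide's and Body's payoffs gives −13q + 5 = 16q − 9 ⇒ q = 14/29.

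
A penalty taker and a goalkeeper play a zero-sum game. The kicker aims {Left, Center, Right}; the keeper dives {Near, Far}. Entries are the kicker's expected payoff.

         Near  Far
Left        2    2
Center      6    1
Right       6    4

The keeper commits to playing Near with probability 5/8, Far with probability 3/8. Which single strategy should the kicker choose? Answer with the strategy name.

Expected payoff of Left: (5/8)·2 + (3/8)·2 = 2.
Expected payoff of Center: (5/8)·6 + (3/8)·1 = 33/8.
Expected payoff of Right: (5/8)·6 + (3/8)·4 = 21/4.
The largest is 21/4, so the kicker's best response is Right.

Right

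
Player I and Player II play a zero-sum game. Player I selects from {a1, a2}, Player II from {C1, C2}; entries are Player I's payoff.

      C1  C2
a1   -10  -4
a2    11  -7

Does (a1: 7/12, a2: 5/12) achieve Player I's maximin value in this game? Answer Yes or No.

Against C1 this mix gives (7/12)·(-10) + (5/12)·11 = -5/4.
Against C2 this mix gives (7/12)·(-4) + (5/12)·(-7) = -21/4.
Player II will play C2, holding Player I to -21/4. Shifting weight toward the row that does better against C2 would raise this floor (the equalizing mix achieves -19/4 against both C2 and C1), so the proposed strategy is not optimal.

No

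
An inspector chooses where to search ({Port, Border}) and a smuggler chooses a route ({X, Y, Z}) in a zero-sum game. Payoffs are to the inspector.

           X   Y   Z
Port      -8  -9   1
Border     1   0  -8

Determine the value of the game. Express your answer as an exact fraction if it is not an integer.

Row minima: Port → -9, Border → -8; maximin = -8.
Column maxima: X → 1, Y → 0, Z → 1; minimax = 0.
-8 ≠ 0, so there is no saddle point; optimal play is mixed.
X is strictly dominated by Y (it gives the inspector strictly more in every row), so the smuggler never plays it.
On the remaining 2×2 (Port, Border vs Y, Z):
Let the inspector play Port with probability p. Expected payoff against Y: (-9)p + 0(1−p) = −9p; against Z: 1p + (-8)(1−p) = 9p − 8.
Setting these equal: −9p = 9p − 8 ⇒ −18p = -8 ⇒ p = 4/9, and the value is (-9)·(4/9) = -4.
For the smuggler: with q = P(Y), equating Port's and Border's payoffs gives −10q + 1 = 8q − 8 ⇒ q = 1/2.

-4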